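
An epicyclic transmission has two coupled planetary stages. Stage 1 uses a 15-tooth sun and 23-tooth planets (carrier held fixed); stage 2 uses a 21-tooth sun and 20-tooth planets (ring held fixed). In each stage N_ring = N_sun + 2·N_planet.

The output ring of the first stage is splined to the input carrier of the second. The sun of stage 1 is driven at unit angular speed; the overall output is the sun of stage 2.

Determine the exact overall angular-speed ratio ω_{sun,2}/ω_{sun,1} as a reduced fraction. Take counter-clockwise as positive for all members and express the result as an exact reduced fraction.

-410/427

Stage 1: N_ring = 15 + 2·23 = 61
Stage 1: 15(ω_s−ω_c) = −61(ω_r−ω_c),  ω_c=0, ω_s=1
Stage 1: ω_r = 0 − (15/61)(1−0) = -15/61
  ⇒ ω_r¹/ω_s¹ = -15/61
Stage 2: N_ring = 21 + 2·20 = 61
Stage 2: 21(ω_s−ω_c) = −61(ω_r−ω_c),  ω_r=0, ω_c=1
Stage 2: ω_s = 1 − (61/21)(0−1) = 82/21
  ⇒ ω_s²/ω_c² = 82/21
Coupling ω_c² = ω_r¹ ⇒ overall = -15/61 × 82/21 = -410/427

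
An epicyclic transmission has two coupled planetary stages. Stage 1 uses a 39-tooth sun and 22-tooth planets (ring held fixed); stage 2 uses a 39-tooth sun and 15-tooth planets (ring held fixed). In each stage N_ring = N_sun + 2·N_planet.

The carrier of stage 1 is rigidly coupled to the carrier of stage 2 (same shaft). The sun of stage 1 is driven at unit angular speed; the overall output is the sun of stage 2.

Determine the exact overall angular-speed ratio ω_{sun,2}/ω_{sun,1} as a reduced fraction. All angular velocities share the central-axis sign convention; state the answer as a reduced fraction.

Stage 1: N_ring = 39 + 2·22 = 83
Stage 1: 39(ω_s−ω_c) = −83(ω_r−ω_c),  ω_r=0, ω_s=1
Stage 1: 39(1−ω_c) = −83(0−ω_c)  ⇒  122ω_c = 39  ⇒  ω_c = 39/122
  ⇒ ω_c¹/ω_s¹ = 39/122
Stage 2: N_ring = 39 + 2·15 = 69
Stage 2: 39(ω_s−ω_c) = −69(ω_r−ω_c),  ω_r=0, ω_c=1
Stage 2: ω_s = 1 − (69/39)(0−1) = 36/13
  ⇒ ω_s²/ω_c² = 36/13
Coupling ω_c² = ω_c¹ ⇒ overall = 39/122 × 36/13 = 54/61

54/61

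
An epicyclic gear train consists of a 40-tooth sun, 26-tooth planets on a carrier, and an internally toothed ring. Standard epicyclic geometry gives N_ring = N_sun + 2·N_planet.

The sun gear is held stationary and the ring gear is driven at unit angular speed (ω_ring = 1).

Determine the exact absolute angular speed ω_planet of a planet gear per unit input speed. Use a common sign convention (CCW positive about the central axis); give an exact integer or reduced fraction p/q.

N_ring = 40 + 2·26 = 92
40(ω_s−ω_c) = −92(ω_r−ω_c),  ω_s=0, ω_r=1
40(0−ω_c) = −92(1−ω_c)  ⇒  132ω_c = 92  ⇒  ω_c = 23/33
sun–planet: 40·(0−23/33) = −26·(ω_p−ω_c)  ⇒  ω_p−ω_c = −(40/26)·(-23/33) = 460/429
ω_p = 23/33 + 460/429 = 23/13

23/13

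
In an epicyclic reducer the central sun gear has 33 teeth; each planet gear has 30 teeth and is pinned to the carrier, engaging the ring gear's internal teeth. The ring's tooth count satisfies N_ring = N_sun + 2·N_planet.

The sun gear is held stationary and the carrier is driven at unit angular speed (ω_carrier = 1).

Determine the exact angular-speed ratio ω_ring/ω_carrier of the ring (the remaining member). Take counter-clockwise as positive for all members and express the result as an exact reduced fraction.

N_ring = 33 + 2·30 = 93
33(ω_s−ω_c) = −93(ω_r−ω_c),  ω_s=0, ω_c=1
ω_r = 1 − (33/93)(0−1) = 42/31
ω_r/ω_c = 42/31

42/31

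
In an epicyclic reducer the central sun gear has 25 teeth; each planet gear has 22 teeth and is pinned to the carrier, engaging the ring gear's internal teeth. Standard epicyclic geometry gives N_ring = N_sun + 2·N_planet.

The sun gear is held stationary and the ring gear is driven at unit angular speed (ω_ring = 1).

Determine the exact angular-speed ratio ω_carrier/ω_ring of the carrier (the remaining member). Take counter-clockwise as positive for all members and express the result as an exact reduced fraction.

N_ring = 25 + 2·22 = 69
25(ω_s−ω_c) = −69(ω_r−ω_c),  ω_s=0, ω_r=1
25(0−ω_c) = −69(1−ω_c)  ⇒  94ω_c = 69  ⇒  ω_c = 69/94
ω_c/ω_r = 69/94

69/94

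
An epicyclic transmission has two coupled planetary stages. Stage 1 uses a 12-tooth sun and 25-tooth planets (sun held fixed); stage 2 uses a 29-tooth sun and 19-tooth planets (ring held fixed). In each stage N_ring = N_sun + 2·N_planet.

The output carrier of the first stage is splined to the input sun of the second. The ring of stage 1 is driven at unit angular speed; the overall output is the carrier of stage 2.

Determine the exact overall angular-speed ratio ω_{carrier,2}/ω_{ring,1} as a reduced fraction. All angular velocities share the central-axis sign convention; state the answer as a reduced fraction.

899/3552

Stage 1: N_ring = 12 + 2·25 = 62
Stage 1: 12(ω_s−ω_c) = −62(ω_r−ω_c),  ω_s=0, ω_r=1
Stage 1: 12(0−ω_c) = −62(1−ω_c)  ⇒  74ω_c = 62  ⇒  ω_c = 31/37
  ⇒ ω_c¹/ω_r¹ = 31/37
Stage 2: N_ring = 29 + 2·19 = 67
Stage 2: 29(ω_s−ω_c) = −67(ω_r−ω_c),  ω_r=0, ω_s=1
Stage 2: 29(1−ω_c) = −67(0−ω_c)  ⇒  96ω_c = 29  ⇒  ω_c = 29/96
  ⇒ ω_c²/ω_s² = 29/96
Coupling ω_s² = ω_c¹ ⇒ overall = 31/37 × 29/96 = 899/3552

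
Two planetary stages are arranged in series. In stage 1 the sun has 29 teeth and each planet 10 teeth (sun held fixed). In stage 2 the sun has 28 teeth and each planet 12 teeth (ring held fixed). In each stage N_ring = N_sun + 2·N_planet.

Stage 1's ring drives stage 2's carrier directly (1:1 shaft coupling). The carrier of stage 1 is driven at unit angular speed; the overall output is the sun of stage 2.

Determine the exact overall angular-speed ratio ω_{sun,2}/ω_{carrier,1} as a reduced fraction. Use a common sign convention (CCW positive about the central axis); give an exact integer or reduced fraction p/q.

1560/343

Stage 1: N_ring = 29 + 2·10 = 49
Stage 1: 29(ω_s−ω_c) = −49(ω_r−ω_c),  ω_s=0, ω_c=1
Stage 1: ω_r = 1 − (29/49)(0−1) = 78/49
  ⇒ ω_r¹/ω_c¹ = 78/49
Stage 2: N_ring = 28 + 2·12 = 52
Stage 2: 28(ω_s−ω_c) = −52(ω_r−ω_c),  ω_r=0, ω_c=1
Stage 2: ω_s = 1 − (52/28)(0−1) = 20/7
  ⇒ ω_s²/ω_c² = 20/7
Coupling ω_c² = ω_r¹ ⇒ overall = 78/49 × 20/7 = 1560/343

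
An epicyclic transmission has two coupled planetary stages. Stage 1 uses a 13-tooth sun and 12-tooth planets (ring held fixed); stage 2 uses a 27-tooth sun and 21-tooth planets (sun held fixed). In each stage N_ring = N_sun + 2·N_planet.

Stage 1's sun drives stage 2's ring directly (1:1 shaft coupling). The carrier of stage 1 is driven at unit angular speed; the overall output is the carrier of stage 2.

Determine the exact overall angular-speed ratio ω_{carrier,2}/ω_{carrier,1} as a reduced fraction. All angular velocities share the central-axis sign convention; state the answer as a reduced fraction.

575/208

Stage 1: N_ring = 13 + 2·12 = 37
Stage 1: 13(ω_s−ω_c) = −37(ω_r−ω_c),  ω_r=0, ω_c=1
Stage 1: ω_s = 1 − (37/13)(0−1) = 50/13
  ⇒ ω_s¹/ω_c¹ = 50/13
Stage 2: N_ring = 27 + 2·21 = 69
Stage 2: 27(ω_s−ω_c) = −69(ω_r−ω_c),  ω_s=0, ω_r=1
Stage 2: 27(0−ω_c) = −69(1−ω_c)  ⇒  96ω_c = 69  ⇒  ω_c = 23/32
  ⇒ ω_c²/ω_r² = 23/32
Coupling ω_r² = ω_s¹ ⇒ overall = 50/13 × 23/32 = 575/208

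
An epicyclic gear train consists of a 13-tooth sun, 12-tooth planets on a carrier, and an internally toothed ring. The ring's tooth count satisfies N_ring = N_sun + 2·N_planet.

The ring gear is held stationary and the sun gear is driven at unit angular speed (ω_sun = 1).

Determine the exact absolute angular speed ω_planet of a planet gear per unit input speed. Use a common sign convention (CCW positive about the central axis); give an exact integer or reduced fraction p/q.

N_ring = 13 + 2·12 = 37
13(ω_s−ω_c) = −37(ω_r−ω_c),  ω_r=0, ω_s=1
13(1−ω_c) = −37(0−ω_c)  ⇒  50ω_c = 13  ⇒  ω_c = 13/50
sun–planet: 13·(1−13/50) = −12·(ω_p−ω_c)  ⇒  ω_p−ω_c = −(13/12)·(37/50) = -481/600
ω_p = 13/50 − 481/600 = -13/24

-13/24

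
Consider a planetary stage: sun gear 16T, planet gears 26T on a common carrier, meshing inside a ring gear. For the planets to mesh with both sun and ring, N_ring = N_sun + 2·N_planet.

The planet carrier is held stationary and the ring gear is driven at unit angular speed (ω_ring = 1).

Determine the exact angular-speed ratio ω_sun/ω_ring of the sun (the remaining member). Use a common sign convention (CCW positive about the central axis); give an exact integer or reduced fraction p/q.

N_ring = 16 + 2·26 = 68
16(ω_s−ω_c) = −68(ω_r−ω_c),  ω_c=0, ω_r=1
ω_s = 0 − (68/16)(1−0) = -17/4
ω_s/ω_r = -17/4

-17/4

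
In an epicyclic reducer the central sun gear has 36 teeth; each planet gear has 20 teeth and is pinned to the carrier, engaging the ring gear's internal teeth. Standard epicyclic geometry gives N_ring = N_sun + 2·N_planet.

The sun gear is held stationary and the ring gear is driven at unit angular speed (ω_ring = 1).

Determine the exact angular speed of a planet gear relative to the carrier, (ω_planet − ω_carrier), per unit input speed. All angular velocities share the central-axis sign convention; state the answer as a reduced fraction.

171/140

N_ring = 36 + 2·20 = 76
36(ω_s−ω_c) = −76(ω_r−ω_c),  ω_s=0, ω_r=1
36(0−ω_c) = −76(1−ω_c)  ⇒  112ω_c = 76  ⇒  ω_c = 19/28
sun–planet: 36·(0−19/28) = −20·(ω_p−ω_c)  ⇒  ω_p−ω_c = −(36/20)·(-19/28) = 171/140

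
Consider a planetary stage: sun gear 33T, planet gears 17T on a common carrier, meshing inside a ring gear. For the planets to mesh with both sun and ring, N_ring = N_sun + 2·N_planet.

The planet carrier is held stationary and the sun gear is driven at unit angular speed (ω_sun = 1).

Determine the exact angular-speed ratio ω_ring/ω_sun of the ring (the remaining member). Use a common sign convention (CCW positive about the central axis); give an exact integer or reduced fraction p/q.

-33/67

N_ring = 33 + 2·17 = 67
33(ω_s−ω_c) = −67(ω_r−ω_c),  ω_c=0, ω_s=1
ω_r = 0 − (33/67)(1−0) = -33/67
ω_r/ω_s = -33/67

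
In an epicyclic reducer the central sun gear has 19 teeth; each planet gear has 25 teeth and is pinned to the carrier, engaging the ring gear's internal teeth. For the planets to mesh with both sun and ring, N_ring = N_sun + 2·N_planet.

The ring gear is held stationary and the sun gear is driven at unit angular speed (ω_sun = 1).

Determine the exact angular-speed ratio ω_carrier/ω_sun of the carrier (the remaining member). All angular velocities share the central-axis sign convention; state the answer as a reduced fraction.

19/88

N_ring = 19 + 2·25 = 69
19(ω_s−ω_c) = −69(ω_r−ω_c),  ω_r=0, ω_s=1
19(1−ω_c) = −69(0−ω_c)  ⇒  88ω_c = 19  ⇒  ω_c = 19/88
ω_c/ω_s = 19/88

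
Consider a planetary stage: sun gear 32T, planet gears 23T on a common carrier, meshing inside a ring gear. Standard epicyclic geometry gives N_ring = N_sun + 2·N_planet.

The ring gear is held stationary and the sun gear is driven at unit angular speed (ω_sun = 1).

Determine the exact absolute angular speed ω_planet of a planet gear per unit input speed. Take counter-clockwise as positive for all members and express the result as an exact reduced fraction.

N_ring = 32 + 2·23 = 78
32(ω_s−ω_c) = −78(ω_r−ω_c),  ω_r=0, ω_s=1
32(1−ω_c) = −78(0−ω_c)  ⇒  110ω_c = 32  ⇒  ω_c = 16/55
sun–planet: 32·(1−16/55) = −23·(ω_p−ω_c)  ⇒  ω_p−ω_c = −(32/23)·(39/55) = -1248/1265
ω_p = 16/55 − 1248/1265 = -16/23

-16/23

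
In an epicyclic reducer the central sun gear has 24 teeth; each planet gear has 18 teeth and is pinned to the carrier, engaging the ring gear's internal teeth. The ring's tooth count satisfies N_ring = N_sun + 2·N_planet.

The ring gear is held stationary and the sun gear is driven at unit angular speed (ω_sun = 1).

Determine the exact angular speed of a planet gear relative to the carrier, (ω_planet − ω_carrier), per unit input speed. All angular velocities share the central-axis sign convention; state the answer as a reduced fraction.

-20/21

N_ring = 24 + 2·18 = 60
24(ω_s−ω_c) = −60(ω_r−ω_c),  ω_r=0, ω_s=1
24(1−ω_c) = −60(0−ω_c)  ⇒  84ω_c = 24  ⇒  ω_c = 2/7
sun–planet: 24·(1−2/7) = −18·(ω_p−ω_c)  ⇒  ω_p−ω_c = −(24/18)·(5/7) = -20/21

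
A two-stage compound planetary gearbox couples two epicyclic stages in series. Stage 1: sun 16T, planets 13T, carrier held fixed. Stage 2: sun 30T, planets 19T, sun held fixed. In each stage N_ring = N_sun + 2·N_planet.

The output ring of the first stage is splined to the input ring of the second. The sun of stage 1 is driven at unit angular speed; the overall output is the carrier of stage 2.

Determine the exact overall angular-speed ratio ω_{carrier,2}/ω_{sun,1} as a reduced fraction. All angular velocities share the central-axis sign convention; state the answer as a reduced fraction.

-272/1029

Stage 1: N_ring = 16 + 2·13 = 42
Stage 1: 16(ω_s−ω_c) = −42(ω_r−ω_c),  ω_c=0, ω_s=1
Stage 1: ω_r = 0 − (16/42)(1−0) = -8/21
  ⇒ ω_r¹/ω_s¹ = -8/21
Stage 2: N_ring = 30 + 2·19 = 68
Stage 2: 30(ω_s−ω_c) = −68(ω_r−ω_c),  ω_s=0, ω_r=1
Stage 2: 30(0−ω_c) = −68(1−ω_c)  ⇒  98ω_c = 68  ⇒  ω_c = 34/49
  ⇒ ω_c²/ω_r² = 34/49
Coupling ω_r² = ω_r¹ ⇒ overall = -8/21 × 34/49 = -272/1029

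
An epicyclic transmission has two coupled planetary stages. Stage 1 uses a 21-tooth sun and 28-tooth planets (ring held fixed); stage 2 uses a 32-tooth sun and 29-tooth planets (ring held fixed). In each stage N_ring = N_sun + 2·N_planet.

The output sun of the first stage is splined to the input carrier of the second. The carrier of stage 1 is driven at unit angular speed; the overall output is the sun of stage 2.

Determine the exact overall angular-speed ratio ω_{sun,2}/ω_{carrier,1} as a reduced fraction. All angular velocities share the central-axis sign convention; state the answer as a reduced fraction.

Stage 1: N_ring = 21 + 2·28 = 77
Stage 1: 21(ω_s−ω_c) = −77(ω_r−ω_c),  ω_r=0, ω_c=1
Stage 1: ω_s = 1 − (77/21)(0−1) = 14/3
  ⇒ ω_s¹/ω_c¹ = 14/3
Stage 2: N_ring = 32 + 2·29 = 90
Stage 2: 32(ω_s−ω_c) = −90(ω_r−ω_c),  ω_r=0, ω_c=1
Stage 2: ω_s = 1 − (90/32)(0−1) = 61/16
  ⇒ ω_s²/ω_c² = 61/16
Coupling ω_c² = ω_s¹ ⇒ overall = 14/3 × 61/16 = 427/24

427/24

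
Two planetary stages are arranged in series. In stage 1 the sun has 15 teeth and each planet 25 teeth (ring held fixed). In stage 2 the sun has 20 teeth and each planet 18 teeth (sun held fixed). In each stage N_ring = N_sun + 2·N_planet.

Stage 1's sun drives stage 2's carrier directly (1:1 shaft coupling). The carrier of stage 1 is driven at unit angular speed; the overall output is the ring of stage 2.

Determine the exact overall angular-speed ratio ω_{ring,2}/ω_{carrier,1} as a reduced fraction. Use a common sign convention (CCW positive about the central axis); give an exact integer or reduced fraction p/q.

Stage 1: N_ring = 15 + 2·25 = 65
Stage 1: 15(ω_s−ω_c) = −65(ω_r−ω_c),  ω_r=0, ω_c=1
Stage 1: ω_s = 1 − (65/15)(0−1) = 16/3
  ⇒ ω_s¹/ω_c¹ = 16/3
Stage 2: N_ring = 20 + 2·18 = 56
Stage 2: 20(ω_s−ω_c) = −56(ω_r−ω_c),  ω_s=0, ω_c=1
Stage 2: ω_r = 1 − (20/56)(0−1) = 19/14
  ⇒ ω_r²/ω_c² = 19/14
Coupling ω_c² = ω_s¹ ⇒ overall = 16/3 × 19/14 = 152/21

152/21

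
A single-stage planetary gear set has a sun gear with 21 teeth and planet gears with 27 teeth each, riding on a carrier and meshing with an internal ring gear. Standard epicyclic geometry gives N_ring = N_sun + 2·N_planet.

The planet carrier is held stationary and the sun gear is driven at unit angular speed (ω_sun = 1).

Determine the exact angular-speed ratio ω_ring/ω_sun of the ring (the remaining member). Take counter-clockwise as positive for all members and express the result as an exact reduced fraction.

-7/25

N_ring = 21 + 2·27 = 75
21(ω_s−ω_c) = −75(ω_r−ω_c),  ω_c=0, ω_s=1
ω_r = 0 − (21/75)(1−0) = -7/25
ω_r/ω_s = -7/25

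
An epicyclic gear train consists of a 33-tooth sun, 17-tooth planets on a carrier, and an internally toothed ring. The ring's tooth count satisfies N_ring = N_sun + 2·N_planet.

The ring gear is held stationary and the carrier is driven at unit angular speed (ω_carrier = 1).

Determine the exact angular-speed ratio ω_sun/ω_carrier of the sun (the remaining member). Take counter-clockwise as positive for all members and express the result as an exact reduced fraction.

N_ring = 33 + 2·17 = 67
33(ω_s−ω_c) = −67(ω_r−ω_c),  ω_r=0, ω_c=1
ω_s = 1 − (67/33)(0−1) = 100/33
ω_s/ω_c = 100/33

100/33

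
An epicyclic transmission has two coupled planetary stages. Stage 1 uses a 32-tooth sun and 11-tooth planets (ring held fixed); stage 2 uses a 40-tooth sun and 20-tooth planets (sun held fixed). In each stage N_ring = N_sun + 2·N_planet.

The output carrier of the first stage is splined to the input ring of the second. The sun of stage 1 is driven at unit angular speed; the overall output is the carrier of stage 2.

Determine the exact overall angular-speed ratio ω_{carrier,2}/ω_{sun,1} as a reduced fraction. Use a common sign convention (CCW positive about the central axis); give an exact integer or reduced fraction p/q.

32/129

Stage 1: N_ring = 32 + 2·11 = 54
Stage 1: 32(ω_s−ω_c) = −54(ω_r−ω_c),  ω_r=0, ω_s=1
Stage 1: 32(1−ω_c) = −54(0−ω_c)  ⇒  86ω_c = 32  ⇒  ω_c = 16/43
  ⇒ ω_c¹/ω_s¹ = 16/43
Stage 2: N_ring = 40 + 2·20 = 80
Stage 2: 40(ω_s−ω_c) = −80(ω_r−ω_c),  ω_s=0, ω_r=1
Stage 2: 40(0−ω_c) = −80(1−ω_c)  ⇒  120ω_c = 80  ⇒  ω_c = 2/3
  ⇒ ω_c²/ω_r² = 2/3
Coupling ω_r² = ω_c¹ ⇒ overall = 16/43 × 2/3 = 32/129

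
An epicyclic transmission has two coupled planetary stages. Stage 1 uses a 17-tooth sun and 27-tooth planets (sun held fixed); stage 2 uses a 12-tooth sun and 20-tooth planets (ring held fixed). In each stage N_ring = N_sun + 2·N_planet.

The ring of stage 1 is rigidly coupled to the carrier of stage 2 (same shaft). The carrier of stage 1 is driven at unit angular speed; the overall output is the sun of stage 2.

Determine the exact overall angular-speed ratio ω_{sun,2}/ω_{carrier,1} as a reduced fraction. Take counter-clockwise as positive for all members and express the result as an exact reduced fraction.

Stage 1: N_ring = 17 + 2·27 = 71
Stage 1: 17(ω_s−ω_c) = −71(ω_r−ω_c),  ω_s=0, ω_c=1
Stage 1: ω_r = 1 − (17/71)(0−1) = 88/71
  ⇒ ω_r¹/ω_c¹ = 88/71
Stage 2: N_ring = 12 + 2·20 = 52
Stage 2: 12(ω_s−ω_c) = −52(ω_r−ω_c),  ω_r=0, ω_c=1
Stage 2: ω_s = 1 − (52/12)(0−1) = 16/3
  ⇒ ω_s²/ω_c² = 16/3
Coupling ω_c² = ω_r¹ ⇒ overall = 88/71 × 16/3 = 1408/213

1408/213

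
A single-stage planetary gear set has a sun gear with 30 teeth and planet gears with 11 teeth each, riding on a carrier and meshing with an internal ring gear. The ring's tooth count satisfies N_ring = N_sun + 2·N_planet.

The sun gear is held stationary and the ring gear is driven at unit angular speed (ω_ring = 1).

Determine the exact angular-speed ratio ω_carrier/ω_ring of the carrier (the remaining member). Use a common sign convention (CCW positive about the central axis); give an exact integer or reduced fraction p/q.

N_ring = 30 + 2·11 = 52
30(ω_s−ω_c) = −52(ω_r−ω_c),  ω_s=0, ω_r=1
30(0−ω_c) = −52(1−ω_c)  ⇒  82ω_c = 52  ⇒  ω_c = 26/41
ω_c/ω_r = 26/41

26/41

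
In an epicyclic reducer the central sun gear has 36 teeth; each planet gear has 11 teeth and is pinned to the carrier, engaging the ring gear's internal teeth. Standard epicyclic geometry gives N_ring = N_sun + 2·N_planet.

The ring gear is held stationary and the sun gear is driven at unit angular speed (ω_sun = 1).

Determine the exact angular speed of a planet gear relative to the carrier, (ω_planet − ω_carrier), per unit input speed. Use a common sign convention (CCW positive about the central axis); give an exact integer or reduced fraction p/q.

-1044/517

N_ring = 36 + 2·11 = 58
36(ω_s−ω_c) = −58(ω_r−ω_c),  ω_r=0, ω_s=1
36(1−ω_c) = −58(0−ω_c)  ⇒  94ω_c = 36  ⇒  ω_c = 18/47
sun–planet: 36·(1−18/47) = −11·(ω_p−ω_c)  ⇒  ω_p−ω_c = −(36/11)·(29/47) = -1044/517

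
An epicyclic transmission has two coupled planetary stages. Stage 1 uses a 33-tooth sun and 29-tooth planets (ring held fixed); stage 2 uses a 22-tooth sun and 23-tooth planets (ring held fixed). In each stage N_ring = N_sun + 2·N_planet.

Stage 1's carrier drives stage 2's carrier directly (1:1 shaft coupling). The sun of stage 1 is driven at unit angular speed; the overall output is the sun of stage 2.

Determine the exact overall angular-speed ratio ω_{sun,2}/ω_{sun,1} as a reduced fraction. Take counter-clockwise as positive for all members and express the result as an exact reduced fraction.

Stage 1: N_ring = 33 + 2·29 = 91
Stage 1: 33(ω_s−ω_c) = −91(ω_r−ω_c),  ω_r=0, ω_s=1
Stage 1: 33(1−ω_c) = −91(0−ω_c)  ⇒  124ω_c = 33  ⇒  ω_c = 33/124
  ⇒ ω_c¹/ω_s¹ = 33/124
Stage 2: N_ring = 22 + 2·23 = 68
Stage 2: 22(ω_s−ω_c) = −68(ω_r−ω_c),  ω_r=0, ω_c=1
Stage 2: ω_s = 1 − (68/22)(0−1) = 45/11
  ⇒ ω_s²/ω_c² = 45/11
Coupling ω_c² = ω_c¹ ⇒ overall = 33/124 × 45/11 = 135/124

135/124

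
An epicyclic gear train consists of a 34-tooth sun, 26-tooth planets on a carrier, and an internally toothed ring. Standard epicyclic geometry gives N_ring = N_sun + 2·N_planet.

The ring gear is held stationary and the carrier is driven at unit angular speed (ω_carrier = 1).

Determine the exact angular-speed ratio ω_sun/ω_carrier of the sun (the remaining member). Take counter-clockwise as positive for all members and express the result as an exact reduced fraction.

60/17

N_ring = 34 + 2·26 = 86
34(ω_s−ω_c) = −86(ω_r−ω_c),  ω_r=0, ω_c=1
ω_s = 1 − (86/34)(0−1) = 60/17
ω_s/ω_c = 60/17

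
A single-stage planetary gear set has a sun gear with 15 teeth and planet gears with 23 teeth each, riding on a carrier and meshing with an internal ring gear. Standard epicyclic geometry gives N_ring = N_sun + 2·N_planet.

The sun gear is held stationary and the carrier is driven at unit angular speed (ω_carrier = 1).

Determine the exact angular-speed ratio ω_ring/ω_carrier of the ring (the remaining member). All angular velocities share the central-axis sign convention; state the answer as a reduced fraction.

N_ring = 15 + 2·23 = 61
15(ω_s−ω_c) = −61(ω_r−ω_c),  ω_s=0, ω_c=1
ω_r = 1 − (15/61)(0−1) = 76/61
ω_r/ω_c = 76/61

76/61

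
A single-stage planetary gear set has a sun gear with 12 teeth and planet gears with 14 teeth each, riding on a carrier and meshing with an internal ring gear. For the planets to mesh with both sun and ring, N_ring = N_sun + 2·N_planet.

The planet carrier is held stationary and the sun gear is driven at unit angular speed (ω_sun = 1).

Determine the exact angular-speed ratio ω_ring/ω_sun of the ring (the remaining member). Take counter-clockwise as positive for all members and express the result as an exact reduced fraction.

-3/10

N_ring = 12 + 2·14 = 40
12(ω_s−ω_c) = −40(ω_r−ω_c),  ω_c=0, ω_s=1
ω_r = 0 − (12/40)(1−0) = -3/10
ω_r/ω_s = -3/10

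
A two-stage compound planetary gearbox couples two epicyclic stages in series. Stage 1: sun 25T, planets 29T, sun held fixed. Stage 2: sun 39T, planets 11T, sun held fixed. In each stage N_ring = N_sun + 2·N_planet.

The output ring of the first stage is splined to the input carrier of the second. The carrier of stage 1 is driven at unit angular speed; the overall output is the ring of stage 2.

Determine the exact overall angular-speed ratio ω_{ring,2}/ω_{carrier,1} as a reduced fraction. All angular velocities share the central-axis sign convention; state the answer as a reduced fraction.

10800/5063

Stage 1: N_ring = 25 + 2·29 = 83
Stage 1: 25(ω_s−ω_c) = −83(ω_r−ω_c),  ω_s=0, ω_c=1
Stage 1: ω_r = 1 − (25/83)(0−1) = 108/83
  ⇒ ω_r¹/ω_c¹ = 108/83
Stage 2: N_ring = 39 + 2·11 = 61
Stage 2: 39(ω_s−ω_c) = −61(ω_r−ω_c),  ω_s=0, ω_c=1
Stage 2: ω_r = 1 − (39/61)(0−1) = 100/61
  ⇒ ω_r²/ω_c² = 100/61
Coupling ω_c² = ω_r¹ ⇒ overall = 108/83 × 100/61 = 10800/5063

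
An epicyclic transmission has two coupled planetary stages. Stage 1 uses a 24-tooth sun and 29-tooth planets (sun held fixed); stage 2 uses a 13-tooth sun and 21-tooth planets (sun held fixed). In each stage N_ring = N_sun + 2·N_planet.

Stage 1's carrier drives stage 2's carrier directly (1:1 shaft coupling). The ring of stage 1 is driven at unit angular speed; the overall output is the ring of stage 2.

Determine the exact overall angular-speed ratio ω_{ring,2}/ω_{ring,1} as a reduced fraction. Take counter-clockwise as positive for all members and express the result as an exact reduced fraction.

Stage 1: N_ring = 24 + 2·29 = 82
Stage 1: 24(ω_s−ω_c) = −82(ω_r−ω_c),  ω_s=0, ω_r=1
Stage 1: 24(0−ω_c) = −82(1−ω_c)  ⇒  106ω_c = 82  ⇒  ω_c = 41/53
  ⇒ ω_c¹/ω_r¹ = 41/53
Stage 2: N_ring = 13 + 2·21 = 55
Stage 2: 13(ω_s−ω_c) = −55(ω_r−ω_c),  ω_s=0, ω_c=1
Stage 2: ω_r = 1 − (13/55)(0−1) = 68/55
  ⇒ ω_r²/ω_c² = 68/55
Coupling ω_c² = ω_c¹ ⇒ overall = 41/53 × 68/55 = 2788/2915

2788/2915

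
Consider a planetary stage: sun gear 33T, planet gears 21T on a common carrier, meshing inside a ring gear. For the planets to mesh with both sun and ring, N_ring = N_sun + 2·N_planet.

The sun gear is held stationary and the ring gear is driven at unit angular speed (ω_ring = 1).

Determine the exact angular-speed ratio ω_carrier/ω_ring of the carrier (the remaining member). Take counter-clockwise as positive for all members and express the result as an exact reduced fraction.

25/36

N_ring = 33 + 2·21 = 75
33(ω_s−ω_c) = −75(ω_r−ω_c),  ω_s=0, ω_r=1
33(0−ω_c) = −75(1−ω_c)  ⇒  108ω_c = 75  ⇒  ω_c = 25/36
ω_c/ω_r = 25/36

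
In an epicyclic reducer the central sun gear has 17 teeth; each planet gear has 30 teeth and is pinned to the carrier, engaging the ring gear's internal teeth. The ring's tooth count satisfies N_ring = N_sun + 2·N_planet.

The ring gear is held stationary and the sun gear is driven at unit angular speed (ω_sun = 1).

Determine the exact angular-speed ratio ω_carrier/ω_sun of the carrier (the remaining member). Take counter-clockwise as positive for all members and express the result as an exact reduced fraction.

17/94

N_ring = 17 + 2·30 = 77
17(ω_s−ω_c) = −77(ω_r−ω_c),  ω_r=0, ω_s=1
17(1−ω_c) = −77(0−ω_c)  ⇒  94ω_c = 17  ⇒  ω_c = 17/94
ω_c/ω_s = 17/94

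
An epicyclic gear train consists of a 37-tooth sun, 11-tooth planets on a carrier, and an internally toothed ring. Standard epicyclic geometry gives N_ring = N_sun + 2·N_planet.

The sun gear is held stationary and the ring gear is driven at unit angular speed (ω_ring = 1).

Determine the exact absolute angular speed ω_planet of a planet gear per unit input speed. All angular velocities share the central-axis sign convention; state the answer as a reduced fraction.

N_ring = 37 + 2·11 = 59
37(ω_s−ω_c) = −59(ω_r−ω_c),  ω_s=0, ω_r=1
37(0−ω_c) = −59(1−ω_c)  ⇒  96ω_c = 59  ⇒  ω_c = 59/96
sun–planet: 37·(0−59/96) = −11·(ω_p−ω_c)  ⇒  ω_p−ω_c = −(37/11)·(-59/96) = 2183/1056
ω_p = 59/96 + 2183/1056 = 59/22

59/22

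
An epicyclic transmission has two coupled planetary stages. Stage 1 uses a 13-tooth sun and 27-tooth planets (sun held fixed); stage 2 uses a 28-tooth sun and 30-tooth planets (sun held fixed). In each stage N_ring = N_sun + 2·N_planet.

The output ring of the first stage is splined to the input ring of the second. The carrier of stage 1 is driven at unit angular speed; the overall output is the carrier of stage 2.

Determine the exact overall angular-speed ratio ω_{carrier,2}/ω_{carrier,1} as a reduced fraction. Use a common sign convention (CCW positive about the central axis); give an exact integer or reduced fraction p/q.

Stage 1: N_ring = 13 + 2·27 = 67
Stage 1: 13(ω_s−ω_c) = −67(ω_r−ω_c),  ω_s=0, ω_c=1
Stage 1: ω_r = 1 − (13/67)(0−1) = 80/67
  ⇒ ω_r¹/ω_c¹ = 80/67
Stage 2: N_ring = 28 + 2·30 = 88
Stage 2: 28(ω_s−ω_c) = −88(ω_r−ω_c),  ω_s=0, ω_r=1
Stage 2: 28(0−ω_c) = −88(1−ω_c)  ⇒  116ω_c = 88  ⇒  ω_c = 22/29
  ⇒ ω_c²/ω_r² = 22/29
Coupling ω_r² = ω_r¹ ⇒ overall = 80/67 × 22/29 = 1760/1943

1760/1943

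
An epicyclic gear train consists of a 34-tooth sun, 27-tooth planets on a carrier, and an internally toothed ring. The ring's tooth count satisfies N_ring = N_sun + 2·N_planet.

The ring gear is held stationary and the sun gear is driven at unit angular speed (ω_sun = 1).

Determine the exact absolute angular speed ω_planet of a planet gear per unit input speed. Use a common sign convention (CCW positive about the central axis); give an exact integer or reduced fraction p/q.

-17/27

N_ring = 34 + 2·27 = 88
34(ω_s−ω_c) = −88(ω_r−ω_c),  ω_r=0, ω_s=1
34(1−ω_c) = −88(0−ω_c)  ⇒  122ω_c = 34  ⇒  ω_c = 17/61
sun–planet: 34·(1−17/61) = −27·(ω_p−ω_c)  ⇒  ω_p−ω_c = −(34/27)·(44/61) = -1496/1647
ω_p = 17/61 − 1496/1647 = -17/27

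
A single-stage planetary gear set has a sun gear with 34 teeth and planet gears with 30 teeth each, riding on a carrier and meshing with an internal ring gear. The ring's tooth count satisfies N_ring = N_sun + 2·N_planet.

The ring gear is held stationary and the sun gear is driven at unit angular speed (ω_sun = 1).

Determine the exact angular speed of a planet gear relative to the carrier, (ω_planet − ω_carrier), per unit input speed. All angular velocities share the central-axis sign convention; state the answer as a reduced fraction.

N_ring = 34 + 2·30 = 94
34(ω_s−ω_c) = −94(ω_r−ω_c),  ω_r=0, ω_s=1
34(1−ω_c) = −94(0−ω_c)  ⇒  128ω_c = 34  ⇒  ω_c = 17/64
sun–planet: 34·(1−17/64) = −30·(ω_p−ω_c)  ⇒  ω_p−ω_c = −(34/30)·(47/64) = -799/960

-799/960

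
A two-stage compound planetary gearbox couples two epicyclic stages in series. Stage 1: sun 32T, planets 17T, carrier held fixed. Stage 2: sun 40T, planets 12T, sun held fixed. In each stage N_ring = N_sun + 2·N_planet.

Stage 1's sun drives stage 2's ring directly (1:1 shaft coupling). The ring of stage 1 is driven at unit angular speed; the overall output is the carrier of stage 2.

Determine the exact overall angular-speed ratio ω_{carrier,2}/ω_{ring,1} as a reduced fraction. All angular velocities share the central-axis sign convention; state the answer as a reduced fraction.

-33/26

Stage 1: N_ring = 32 + 2·17 = 66
Stage 1: 32(ω_s−ω_c) = −66(ω_r−ω_c),  ω_c=0, ω_r=1
Stage 1: ω_s = 0 − (66/32)(1−0) = -33/16
  ⇒ ω_s¹/ω_r¹ = -33/16
Stage 2: N_ring = 40 + 2·12 = 64
Stage 2: 40(ω_s−ω_c) = −64(ω_r−ω_c),  ω_s=0, ω_r=1
Stage 2: 40(0−ω_c) = −64(1−ω_c)  ⇒  104ω_c = 64  ⇒  ω_c = 8/13
  ⇒ ω_c²/ω_r² = 8/13
Coupling ω_r² = ω_s¹ ⇒ overall = -33/16 × 8/13 = -33/26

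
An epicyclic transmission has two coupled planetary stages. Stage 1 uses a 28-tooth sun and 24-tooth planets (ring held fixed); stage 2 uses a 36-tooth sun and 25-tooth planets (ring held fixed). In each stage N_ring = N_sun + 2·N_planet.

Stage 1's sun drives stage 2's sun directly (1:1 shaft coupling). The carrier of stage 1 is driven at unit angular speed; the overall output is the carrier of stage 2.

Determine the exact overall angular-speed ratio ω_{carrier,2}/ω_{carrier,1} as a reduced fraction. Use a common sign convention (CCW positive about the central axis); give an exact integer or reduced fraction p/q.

468/427

Stage 1: N_ring = 28 + 2·24 = 76
Stage 1: 28(ω_s−ω_c) = −76(ω_r−ω_c),  ω_r=0, ω_c=1
Stage 1: ω_s = 1 − (76/28)(0−1) = 26/7
  ⇒ ω_s¹/ω_c¹ = 26/7
Stage 2: N_ring = 36 + 2·25 = 86
Stage 2: 36(ω_s−ω_c) = −86(ω_r−ω_c),  ω_r=0, ω_s=1
Stage 2: 36(1−ω_c) = −86(0−ω_c)  ⇒  122ω_c = 36  ⇒  ω_c = 18/61
  ⇒ ω_c²/ω_s² = 18/61
Coupling ω_s² = ω_s¹ ⇒ overall = 26/7 × 18/61 = 468/427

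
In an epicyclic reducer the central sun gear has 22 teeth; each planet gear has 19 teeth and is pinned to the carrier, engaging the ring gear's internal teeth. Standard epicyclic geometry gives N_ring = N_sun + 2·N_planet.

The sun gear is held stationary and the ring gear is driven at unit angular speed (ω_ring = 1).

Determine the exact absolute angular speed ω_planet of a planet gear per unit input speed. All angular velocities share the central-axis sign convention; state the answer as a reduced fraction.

N_ring = 22 + 2·19 = 60
22(ω_s−ω_c) = −60(ω_r−ω_c),  ω_s=0, ω_r=1
22(0−ω_c) = −60(1−ω_c)  ⇒  82ω_c = 60  ⇒  ω_c = 30/41
sun–planet: 22·(0−30/41) = −19·(ω_p−ω_c)  ⇒  ω_p−ω_c = −(22/19)·(-30/41) = 660/779
ω_p = 30/41 + 660/779 = 30/19

30/19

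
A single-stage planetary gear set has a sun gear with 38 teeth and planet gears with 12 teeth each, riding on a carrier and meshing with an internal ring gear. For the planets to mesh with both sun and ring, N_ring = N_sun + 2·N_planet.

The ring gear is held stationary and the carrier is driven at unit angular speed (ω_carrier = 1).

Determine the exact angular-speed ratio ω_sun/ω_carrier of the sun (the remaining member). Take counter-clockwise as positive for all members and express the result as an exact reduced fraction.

50/19

N_ring = 38 + 2·12 = 62
38(ω_s−ω_c) = −62(ω_r−ω_c),  ω_r=0, ω_c=1
ω_s = 1 − (62/38)(0−1) = 50/19
ω_s/ω_c = 50/19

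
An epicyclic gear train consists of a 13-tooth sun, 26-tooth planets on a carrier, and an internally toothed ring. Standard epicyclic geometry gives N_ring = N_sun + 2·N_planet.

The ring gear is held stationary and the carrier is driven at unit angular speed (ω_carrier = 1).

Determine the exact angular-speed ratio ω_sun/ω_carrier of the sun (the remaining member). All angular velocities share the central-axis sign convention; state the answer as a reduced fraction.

N_ring = 13 + 2·26 = 65
13(ω_s−ω_c) = −65(ω_r−ω_c),  ω_r=0, ω_c=1
ω_s = 1 − (65/13)(0−1) = 6
ω_s/ω_c = 6

6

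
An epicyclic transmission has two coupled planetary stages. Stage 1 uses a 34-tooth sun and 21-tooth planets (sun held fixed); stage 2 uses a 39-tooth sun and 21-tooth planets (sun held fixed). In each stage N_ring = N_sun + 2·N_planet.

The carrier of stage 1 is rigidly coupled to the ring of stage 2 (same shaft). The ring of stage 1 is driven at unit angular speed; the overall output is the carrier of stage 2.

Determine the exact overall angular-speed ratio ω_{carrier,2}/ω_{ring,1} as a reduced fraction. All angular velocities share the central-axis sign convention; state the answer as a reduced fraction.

513/1100

Stage 1: N_ring = 34 + 2·21 = 76
Stage 1: 34(ω_s−ω_c) = −76(ω_r−ω_c),  ω_s=0, ω_r=1
Stage 1: 34(0−ω_c) = −76(1−ω_c)  ⇒  110ω_c = 76  ⇒  ω_c = 38/55
  ⇒ ω_c¹/ω_r¹ = 38/55
Stage 2: N_ring = 39 + 2·21 = 81
Stage 2: 39(ω_s−ω_c) = −81(ω_r−ω_c),  ω_s=0, ω_r=1
Stage 2: 39(0−ω_c) = −81(1−ω_c)  ⇒  120ω_c = 81  ⇒  ω_c = 27/40
  ⇒ ω_c²/ω_r² = 27/40
Coupling ω_r² = ω_c¹ ⇒ overall = 38/55 × 27/40 = 513/1100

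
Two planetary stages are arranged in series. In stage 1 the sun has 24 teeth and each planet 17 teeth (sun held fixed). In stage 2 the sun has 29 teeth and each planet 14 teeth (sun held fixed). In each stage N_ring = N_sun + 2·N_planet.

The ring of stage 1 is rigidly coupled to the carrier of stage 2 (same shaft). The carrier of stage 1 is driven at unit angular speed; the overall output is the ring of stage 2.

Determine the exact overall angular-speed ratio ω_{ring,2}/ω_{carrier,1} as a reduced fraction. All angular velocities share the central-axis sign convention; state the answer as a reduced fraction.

Stage 1: N_ring = 24 + 2·17 = 58
Stage 1: 24(ω_s−ω_c) = −58(ω_r−ω_c),  ω_s=0, ω_c=1
Stage 1: ω_r = 1 − (24/58)(0−1) = 41/29
  ⇒ ω_r¹/ω_c¹ = 41/29
Stage 2: N_ring = 29 + 2·14 = 57
Stage 2: 29(ω_s−ω_c) = −57(ω_r−ω_c),  ω_s=0, ω_c=1
Stage 2: ω_r = 1 − (29/57)(0−1) = 86/57
  ⇒ ω_r²/ω_c² = 86/57
Coupling ω_c² = ω_r¹ ⇒ overall = 41/29 × 86/57 = 3526/1653

3526/1653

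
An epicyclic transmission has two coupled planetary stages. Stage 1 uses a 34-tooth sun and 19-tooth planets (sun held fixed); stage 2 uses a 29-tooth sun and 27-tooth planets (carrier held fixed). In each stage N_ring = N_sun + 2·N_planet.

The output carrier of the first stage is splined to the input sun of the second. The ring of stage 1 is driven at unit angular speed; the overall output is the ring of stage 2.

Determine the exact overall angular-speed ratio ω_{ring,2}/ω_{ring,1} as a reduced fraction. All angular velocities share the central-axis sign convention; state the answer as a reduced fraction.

-1044/4399

Stage 1: N_ring = 34 + 2·19 = 72
Stage 1: 34(ω_s−ω_c) = −72(ω_r−ω_c),  ω_s=0, ω_r=1
Stage 1: 34(0−ω_c) = −72(1−ω_c)  ⇒  106ω_c = 72  ⇒  ω_c = 36/53
  ⇒ ω_c¹/ω_r¹ = 36/53
Stage 2: N_ring = 29 + 2·27 = 83
Stage 2: 29(ω_s−ω_c) = −83(ω_r−ω_c),  ω_c=0, ω_s=1
Stage 2: ω_r = 0 − (29/83)(1−0) = -29/83
  ⇒ ω_r²/ω_s² = -29/83
Coupling ω_s² = ω_c¹ ⇒ overall = 36/53 × -29/83 = -1044/4399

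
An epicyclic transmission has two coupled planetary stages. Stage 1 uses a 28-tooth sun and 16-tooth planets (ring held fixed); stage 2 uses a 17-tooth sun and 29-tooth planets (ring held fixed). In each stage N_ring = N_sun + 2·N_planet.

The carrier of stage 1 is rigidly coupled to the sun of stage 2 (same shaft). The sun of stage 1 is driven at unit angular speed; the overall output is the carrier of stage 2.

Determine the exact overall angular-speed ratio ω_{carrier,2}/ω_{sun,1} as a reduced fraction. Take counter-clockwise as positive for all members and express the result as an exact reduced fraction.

Stage 1: N_ring = 28 + 2·16 = 60
Stage 1: 28(ω_s−ω_c) = −60(ω_r−ω_c),  ω_r=0, ω_s=1
Stage 1: 28(1−ω_c) = −60(0−ω_c)  ⇒  88ω_c = 28  ⇒  ω_c = 7/22
  ⇒ ω_c¹/ω_s¹ = 7/22
Stage 2: N_ring = 17 + 2·29 = 75
Stage 2: 17(ω_s−ω_c) = −75(ω_r−ω_c),  ω_r=0, ω_s=1
Stage 2: 17(1−ω_c) = −75(0−ω_c)  ⇒  92ω_c = 17  ⇒  ω_c = 17/92
  ⇒ ω_c²/ω_s² = 17/92
Coupling ω_s² = ω_c¹ ⇒ overall = 7/22 × 17/92 = 119/2024

119/2024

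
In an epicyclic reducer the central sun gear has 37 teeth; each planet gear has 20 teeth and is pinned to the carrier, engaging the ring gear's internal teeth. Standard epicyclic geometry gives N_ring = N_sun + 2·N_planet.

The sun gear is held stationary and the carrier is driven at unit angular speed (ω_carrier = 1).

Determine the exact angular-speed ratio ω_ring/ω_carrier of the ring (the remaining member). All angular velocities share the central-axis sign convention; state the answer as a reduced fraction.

114/77

N_ring = 37 + 2·20 = 77
37(ω_s−ω_c) = −77(ω_r−ω_c),  ω_s=0, ω_c=1
ω_r = 1 − (37/77)(0−1) = 114/77
ω_r/ω_c = 114/77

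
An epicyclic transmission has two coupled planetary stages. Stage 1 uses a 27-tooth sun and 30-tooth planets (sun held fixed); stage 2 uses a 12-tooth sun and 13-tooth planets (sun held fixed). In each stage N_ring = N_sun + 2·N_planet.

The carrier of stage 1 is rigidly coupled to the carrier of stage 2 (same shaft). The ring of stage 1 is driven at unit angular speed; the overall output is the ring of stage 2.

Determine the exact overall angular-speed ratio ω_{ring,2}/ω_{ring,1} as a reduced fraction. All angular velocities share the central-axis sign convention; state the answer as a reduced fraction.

725/722

Stage 1: N_ring = 27 + 2·30 = 87
Stage 1: 27(ω_s−ω_c) = −87(ω_r−ω_c),  ω_s=0, ω_r=1
Stage 1: 27(0−ω_c) = −87(1−ω_c)  ⇒  114ω_c = 87  ⇒  ω_c = 29/38
  ⇒ ω_c¹/ω_r¹ = 29/38
Stage 2: N_ring = 12 + 2·13 = 38
Stage 2: 12(ω_s−ω_c) = −38(ω_r−ω_c),  ω_s=0, ω_c=1
Stage 2: ω_r = 1 − (12/38)(0−1) = 25/19
  ⇒ ω_r²/ω_c² = 25/19
Coupling ω_c² = ω_c¹ ⇒ overall = 29/38 × 25/19 = 725/722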